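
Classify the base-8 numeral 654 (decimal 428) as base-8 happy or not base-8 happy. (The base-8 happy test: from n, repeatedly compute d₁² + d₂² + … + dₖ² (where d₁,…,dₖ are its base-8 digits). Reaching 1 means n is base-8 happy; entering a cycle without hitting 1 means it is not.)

428 = (6,5,4)_8 → 6² + 5² + 4² = 77
77 = (1,1,5)_8 → 1² + 1² + 5² = 27
27 = (3,3)_8 → 3² + 3² = 18
18 = (2,2)_8 → 2² + 2² = 8
8 = (1,0)_8 → 1² + 0² = 1  — reached 1.

base-8 happy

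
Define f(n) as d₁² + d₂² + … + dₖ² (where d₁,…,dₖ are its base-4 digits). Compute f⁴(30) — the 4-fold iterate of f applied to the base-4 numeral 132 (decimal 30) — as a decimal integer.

8

30 = (1,3,2)_4 → 1² + 3² + 2² = 14
14 = (3,2)_4 → 3² + 2² = 13
13 = (3,1)_4 → 3² + 1² = 10
10 = (2,2)_4 → 2² + 2² = 8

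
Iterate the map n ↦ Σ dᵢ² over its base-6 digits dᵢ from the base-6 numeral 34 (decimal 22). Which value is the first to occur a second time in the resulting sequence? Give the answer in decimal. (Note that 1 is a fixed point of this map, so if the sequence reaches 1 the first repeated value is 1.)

25

22 = (3,4)_6 → 3² + 4² = 25
25 = (4,1)_6 → 4² + 1² = 17
17 = (2,5)_6 → 2² + 5² = 29
29 = (4,5)_6 → 4² + 5² = 41
41 = (1,0,5)_6 → 1² + 0² + 5² = 26
26 = (4,2)_6 → 4² + 2² = 20
20 = (3,2)_6 → 3² + 2² = 13
13 = (2,1)_6 → 2² + 1² = 5
5 = (5)_6 → 5² = 25  — 25 already appeared earlier.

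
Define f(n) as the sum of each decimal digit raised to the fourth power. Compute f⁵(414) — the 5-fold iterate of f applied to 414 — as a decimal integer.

5729

414 → 4⁴ + 1⁴ + 4⁴ = 513
513 → 5⁴ + 1⁴ + 3⁴ = 707
707 → 7⁴ + 0⁴ + 7⁴ = 4802
4802 → 4⁴ + 8⁴ + 0⁴ + 2⁴ = 4368
4368 → 4⁴ + 3⁴ + 6⁴ + 8⁴ = 5729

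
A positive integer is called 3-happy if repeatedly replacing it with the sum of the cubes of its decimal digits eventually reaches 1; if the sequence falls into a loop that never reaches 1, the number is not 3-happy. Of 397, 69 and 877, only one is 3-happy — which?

877

397: 397 → 1099 → 1459 → 919 → 1459  — repeats 1459 (not 3-happy)
69: 69 → 945 → 918 → 1242 → 81 → 513 → 153 → 153  — repeats 153 (not 3-happy)
877: 877 → 1198 → 1243 → 100 → 1  — reaches 1 (3-happy)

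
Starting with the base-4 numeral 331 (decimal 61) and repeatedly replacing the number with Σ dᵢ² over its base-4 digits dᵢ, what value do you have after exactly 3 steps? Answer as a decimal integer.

8

61 = (3,3,1)_4 → 19
19 = (1,0,3)_4 → 10
10 = (2,2)_4 → 8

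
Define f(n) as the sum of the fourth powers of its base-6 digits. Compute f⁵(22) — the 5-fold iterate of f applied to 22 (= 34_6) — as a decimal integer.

22 = (3,4)_6 → 337
337 = (1,3,2,1)_6 → 99
99 = (2,4,3)_6 → 353
353 = (1,3,4,5)_6 → 963
963 = (4,2,4,3)_6 → 609

609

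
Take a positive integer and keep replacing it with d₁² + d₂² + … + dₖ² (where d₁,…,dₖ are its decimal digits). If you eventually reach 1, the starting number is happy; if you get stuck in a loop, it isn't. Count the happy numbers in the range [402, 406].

402: 402 → 20 → 4 → 16 → 37 → 58 → 89 → 145 → 42 → 20  (repeats 20)
403: 403 → 25 → 29 → 85 → 89 → 145 → 42 → 20 → 4 → 16 → 37 → 58 → 89  (repeats 89)
404: 404 → 32 → 13 → 10 → 1  (reaches 1)
405: 405 → 41 → 17 → 50 → 25 → 29 → 85 → 89 → 145 → 42 → 20 → 4 → 16 → 37 → 58 → 89  (repeats 89)
406: 406 → 52 → 29 → 85 → 89 → 145 → 42 → 20 → 4 → 16 → 37 → 58 → 89  (repeats 89)
happy: 404

1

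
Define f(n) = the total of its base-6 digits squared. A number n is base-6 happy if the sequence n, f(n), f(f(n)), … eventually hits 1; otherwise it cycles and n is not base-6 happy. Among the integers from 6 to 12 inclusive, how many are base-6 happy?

1

6: 6 → 1  — base-6 happy
7: 7 → 2 → 4 → 16 → 20 → 13 → 5 → 25 → 17 → 29 → 41 → 26 → 20  — not base-6 happy
8: 8 → 5 → 25 → 17 → 29 → 41 → 26 → 20 → 13 → 5  — not base-6 happy
9: 9 → 10 → 17 → 29 → 41 → 26 → 20 → 13 → 5 → 25 → 17  — not base-6 happy
10: 10 → 17 → 29 → 41 → 26 → 20 → 13 → 5 → 25 → 17  — not base-6 happy
11: 11 → 26 → 20 → 13 → 5 → 25 → 17 → 29 → 41 → 26  — not base-6 happy
12: 12 → 4 → 16 → 20 → 13 → 5 → 25 → 17 → 29 → 41 → 26 → 20  — not base-6 happy
base-6 happy: 6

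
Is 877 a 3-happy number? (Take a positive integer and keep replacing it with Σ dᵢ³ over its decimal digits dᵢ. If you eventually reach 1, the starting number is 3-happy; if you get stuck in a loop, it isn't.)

3-happy

877 → 8³ + 7³ + 7³ = 512 + 343 + 343 = 1198
1198 → 1³ + 1³ + 9³ + 8³ = 1 + 1 + 729 + 512 = 1243
1243 → 1³ + 2³ + 4³ + 3³ = 1 + 8 + 64 + 27 = 100
100 → 1³ + 0³ + 0³ = 1 + 0 + 0 = 1  — reached 1.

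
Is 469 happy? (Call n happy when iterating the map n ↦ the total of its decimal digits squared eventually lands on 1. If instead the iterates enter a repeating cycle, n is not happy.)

469 → 4² + 6² + 9² = 133
133 → 1² + 3² + 3² = 19
19 → 1² + 9² = 82
82 → 8² + 2² = 68
68 → 6² + 8² = 100
100 → 1² + 0² + 0² = 1  — reached 1.

happy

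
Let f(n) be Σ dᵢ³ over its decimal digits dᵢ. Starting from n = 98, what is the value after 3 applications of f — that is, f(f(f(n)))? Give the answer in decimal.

407

98 → 9³ + 8³ = 729 + 512 = 1241
1241 → 1³ + 2³ + 4³ + 1³ = 1 + 8 + 64 + 1 = 74
74 → 7³ + 4³ = 343 + 64 = 407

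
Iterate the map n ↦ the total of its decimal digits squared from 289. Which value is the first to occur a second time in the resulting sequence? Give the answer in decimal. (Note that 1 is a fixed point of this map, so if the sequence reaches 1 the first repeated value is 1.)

289 → 149
149 → 98
98 → 145
145 → 42
42 → 20
20 → 4
4 → 16
16 → 37
37 → 58
58 → 89
89 → 145  — 145 already appeared earlier.

145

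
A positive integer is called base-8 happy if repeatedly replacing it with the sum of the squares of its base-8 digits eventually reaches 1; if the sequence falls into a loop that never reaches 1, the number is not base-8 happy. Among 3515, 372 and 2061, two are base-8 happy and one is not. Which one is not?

2061

3515: 3515 → 130 → 8 → 1  — reaches 1 (base-8 happy)
372: 372 → 77 → 27 → 18 → 8 → 1  — reaches 1 (base-8 happy)
2061: 2061 → 42 → 29 → 34 → 20 → 20  — repeats 20 (not base-8 happy)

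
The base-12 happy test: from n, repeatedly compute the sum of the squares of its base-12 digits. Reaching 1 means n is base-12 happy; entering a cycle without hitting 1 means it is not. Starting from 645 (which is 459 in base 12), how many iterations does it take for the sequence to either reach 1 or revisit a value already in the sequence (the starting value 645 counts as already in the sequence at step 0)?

645 = (4,5,9)_12 → 122
122 = (10,2)_12 → 104
104 = (8,8)_12 → 128
128 = (10,8)_12 → 164
164 = (1,1,8)_12 → 66
66 = (5,6)_12 → 61
61 = (5,1)_12 → 26
26 = (2,2)_12 → 8
8 = (8)_12 → 64
64 = (5,4)_12 → 41
41 = (3,5)_12 → 34
34 = (2,10)_12 → 104  — 104 repeats.
That took 12 steps.

12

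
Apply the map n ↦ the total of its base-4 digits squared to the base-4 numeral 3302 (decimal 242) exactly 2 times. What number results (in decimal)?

242 = (3,3,0,2)_4 → 3² + 3² + 0² + 2² = 22
22 = (1,1,2)_4 → 1² + 1² + 2² = 6

6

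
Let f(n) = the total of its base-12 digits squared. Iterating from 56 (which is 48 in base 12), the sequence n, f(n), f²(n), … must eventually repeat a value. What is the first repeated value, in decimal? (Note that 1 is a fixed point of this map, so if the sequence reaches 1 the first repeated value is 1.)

56 = (4,8)_12 → 4² + 8² = 16 + 64 = 80
80 = (6,8)_12 → 6² + 8² = 36 + 64 = 100
100 = (8,4)_12 → 8² + 4² = 64 + 16 = 80  — 80 already appeared earlier.

80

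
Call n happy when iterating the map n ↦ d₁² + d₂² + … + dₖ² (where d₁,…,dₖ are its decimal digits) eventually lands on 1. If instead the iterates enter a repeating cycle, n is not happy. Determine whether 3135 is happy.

3135 → 3² + 1² + 3² + 5² = 44
44 → 4² + 4² = 32
32 → 3² + 2² = 13
13 → 1² + 3² = 10
10 → 1² + 0² = 1  — reached 1.

happy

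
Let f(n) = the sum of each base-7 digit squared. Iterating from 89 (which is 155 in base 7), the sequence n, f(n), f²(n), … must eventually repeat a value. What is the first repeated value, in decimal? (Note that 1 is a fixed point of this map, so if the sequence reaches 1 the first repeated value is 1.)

25

89 = (1,5,5)_7 → 1² + 5² + 5² = 1 + 25 + 25 = 51
51 = (1,0,2)_7 → 1² + 0² + 2² = 1 + 0 + 4 = 5
5 = (5)_7 → 5² = 25
25 = (3,4)_7 → 3² + 4² = 9 + 16 = 25  — 25 already appeared earlier.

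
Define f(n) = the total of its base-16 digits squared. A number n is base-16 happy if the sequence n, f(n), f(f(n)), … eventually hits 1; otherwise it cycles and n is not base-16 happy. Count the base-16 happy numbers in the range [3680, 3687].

3680: 3680 → 232 → 260 → 17 → 2 → 4 → 16 → 1  — base-16 happy
3681: 3681 → 233 → 277 → 27 → 122 → 149 → 106 → 136 → 128 → 64 → 16 → 1  — base-16 happy
3682: 3682 → 236 → 340 → 42 → 104 → 100 → 52 → 25 → 82 → 29 → 170 → 200 → 208 → 169 → 181 → 146 → 85 → 50 → 13 → 169  — not base-16 happy
3683: 3683 → 241 → 226 → 200 → 208 → 169 → 181 → 146 → 85 → 50 → 13 → 169  — not base-16 happy
3684: 3684 → 248 → 289 → 6 → 36 → 20 → 17 → 2 → 4 → 16 → 1  — base-16 happy
3685: 3685 → 257 → 2 → 4 → 16 → 1  — base-16 happy
3686: 3686 → 268 → 145 → 82 → 29 → 170 → 200 → 208 → 169 → 181 → 146 → 85 → 50 → 13 → 169  — not base-16 happy
3687: 3687 → 281 → 83 → 34 → 8 → 64 → 16 → 1  — base-16 happy
base-16 happy: 3680, 3681, 3684, 3685, 3687

5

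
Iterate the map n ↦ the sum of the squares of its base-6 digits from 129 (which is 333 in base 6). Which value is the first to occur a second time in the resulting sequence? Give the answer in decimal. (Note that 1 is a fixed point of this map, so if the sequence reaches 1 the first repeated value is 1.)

25

129 = (3,3,3)_6 → 3² + 3² + 3² = 9 + 9 + 9 = 27
27 = (4,3)_6 → 4² + 3² = 16 + 9 = 25
25 = (4,1)_6 → 4² + 1² = 16 + 1 = 17
17 = (2,5)_6 → 2² + 5² = 4 + 25 = 29
29 = (4,5)_6 → 4² + 5² = 16 + 25 = 41
41 = (1,0,5)_6 → 1² + 0² + 5² = 1 + 0 + 25 = 26
26 = (4,2)_6 → 4² + 2² = 16 + 4 = 20
20 = (3,2)_6 → 3² + 2² = 9 + 4 = 13
13 = (2,1)_6 → 2² + 1² = 4 + 1 = 5
5 = (5)_6 → 5² = 25  — 25 already appeared earlier.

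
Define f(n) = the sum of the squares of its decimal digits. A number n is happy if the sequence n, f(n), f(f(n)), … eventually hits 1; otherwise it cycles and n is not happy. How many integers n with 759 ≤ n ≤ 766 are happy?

759: 759 → 155 → 51 → 26 → 40 → 16 → 37 → 58 → 89 → 145 → 42 → 20 → 4 → 16  — not happy
760: 760 → 85 → 89 → 145 → 42 → 20 → 4 → 16 → 37 → 58 → 89  — not happy
761: 761 → 86 → 100 → 1  — happy
762: 762 → 89 → 145 → 42 → 20 → 4 → 16 → 37 → 58 → 89  — not happy
763: 763 → 94 → 97 → 130 → 10 → 1  — happy
764: 764 → 101 → 2 → 4 → 16 → 37 → 58 → 89 → 145 → 42 → 20 → 4  — not happy
765: 765 → 110 → 2 → 4 → 16 → 37 → 58 → 89 → 145 → 42 → 20 → 4  — not happy
766: 766 → 121 → 6 → 36 → 45 → 41 → 17 → 50 → 25 → 29 → 85 → 89 → 145 → 42 → 20 → 4 → 16 → 37 → 58 → 89  — not happy
happy: 761, 763

2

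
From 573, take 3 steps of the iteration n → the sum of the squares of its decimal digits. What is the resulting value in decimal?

58

573 → 5² + 7² + 3² = 25 + 49 + 9 = 83
83 → 8² + 3² = 64 + 9 = 73
73 → 7² + 3² = 49 + 9 = 58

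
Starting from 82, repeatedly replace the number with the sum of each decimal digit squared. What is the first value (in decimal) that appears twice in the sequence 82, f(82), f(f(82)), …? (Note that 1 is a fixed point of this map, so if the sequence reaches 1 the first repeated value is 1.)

82 → 8² + 2² = 68
68 → 6² + 8² = 100
100 → 1² + 0² + 0² = 1  — reached the fixed point 1.
1 → 1, so 1 is the first repeated value.

1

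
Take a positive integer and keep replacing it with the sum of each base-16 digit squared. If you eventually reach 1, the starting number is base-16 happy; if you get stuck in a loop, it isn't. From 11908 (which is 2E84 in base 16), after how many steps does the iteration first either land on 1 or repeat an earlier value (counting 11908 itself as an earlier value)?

8

11908 = (2,14,8,4)_16 → 2² + 14² + 8² + 4² = 280
280 = (1,1,8)_16 → 1² + 1² + 8² = 66
66 = (4,2)_16 → 4² + 2² = 20
20 = (1,4)_16 → 1² + 4² = 17
17 = (1,1)_16 → 1² + 1² = 2
2 = (2)_16 → 2² = 4
4 = (4)_16 → 4² = 16
16 = (1,0)_16 → 1² + 0² = 1  — reached 1.
That took 8 steps.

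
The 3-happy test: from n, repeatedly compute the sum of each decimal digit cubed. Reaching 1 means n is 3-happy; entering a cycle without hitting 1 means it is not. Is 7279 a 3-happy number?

3-happy

7279 → 1423
1423 → 100
100 → 1  — reached 1.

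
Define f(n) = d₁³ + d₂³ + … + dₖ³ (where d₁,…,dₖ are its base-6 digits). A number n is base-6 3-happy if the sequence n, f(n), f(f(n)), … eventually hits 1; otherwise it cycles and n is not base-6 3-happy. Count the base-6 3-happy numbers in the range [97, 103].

3

97: 97 → 73 → 9 → 28 → 128 → 62 → 73  (repeats 73)
98: 98 → 80 → 17 → 133 → 92 → 43 → 3 → 27 → 91 → 36 → 1  (reaches 1)
99: 99 → 99  (repeats 99)
100: 100 → 136 → 155 → 190 → 190  (repeats 190)
101: 101 → 197 → 258 → 3 → 27 → 91 → 36 → 1  (reaches 1)
102: 102 → 133 → 92 → 43 → 3 → 27 → 91 → 36 → 1  (reaches 1)
103: 103 → 134 → 99 → 99  (repeats 99)
base-6 3-happy: 98, 101, 102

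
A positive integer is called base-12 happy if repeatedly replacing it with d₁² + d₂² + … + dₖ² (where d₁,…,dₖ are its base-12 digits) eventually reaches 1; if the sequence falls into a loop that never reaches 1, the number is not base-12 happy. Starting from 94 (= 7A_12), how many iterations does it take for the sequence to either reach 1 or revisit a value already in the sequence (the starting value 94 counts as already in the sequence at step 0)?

94 = (7,10)_12 → 149
149 = (1,0,5)_12 → 26
26 = (2,2)_12 → 8
8 = (8)_12 → 64
64 = (5,4)_12 → 41
41 = (3,5)_12 → 34
34 = (2,10)_12 → 104
104 = (8,8)_12 → 128
128 = (10,8)_12 → 164
164 = (1,1,8)_12 → 66
66 = (5,6)_12 → 61
61 = (5,1)_12 → 26  — 26 repeats.
That took 12 steps.

12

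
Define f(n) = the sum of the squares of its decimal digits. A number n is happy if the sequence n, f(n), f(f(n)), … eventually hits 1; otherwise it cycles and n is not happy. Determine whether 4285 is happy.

4285 → 4² + 2² + 8² + 5² = 16 + 4 + 64 + 25 = 109
109 → 1² + 0² + 9² = 1 + 0 + 81 = 82
82 → 8² + 2² = 64 + 4 = 68
68 → 6² + 8² = 36 + 64 = 100
100 → 1² + 0² + 0² = 1 + 0 + 0 = 1  — reached 1.

happy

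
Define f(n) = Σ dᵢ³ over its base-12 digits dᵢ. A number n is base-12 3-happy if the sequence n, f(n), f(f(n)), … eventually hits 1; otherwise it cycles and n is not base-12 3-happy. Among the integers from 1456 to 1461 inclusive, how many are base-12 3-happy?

2

1456: 1456 → 1065 → 1136 → 1855 → 1344 → 793 → 342 → 288 → 8 → 512 → 755 → 1464 → 1008 → 343 → 415 → 1351 → 1136  (repeats 1136)
1457: 1457 → 1126 → 2072 → 585 → 793 → 342 → 288 → 8 → 512 → 755 → 1464 → 1008 → 343 → 415 → 1351 → 1136 → 1855 → 1344 → 793  (repeats 793)
1458: 1458 → 1217 → 762 → 368 → 736 → 190 → 1028 → 856 → 1520 → 1728 → 1  (reaches 1)
1459: 1459 → 1344 → 793 → 342 → 288 → 8 → 512 → 755 → 1464 → 1008 → 343 → 415 → 1351 → 1136 → 1855 → 1344  (repeats 1344)
1460: 1460 → 1513 → 1217 → 762 → 368 → 736 → 190 → 1028 → 856 → 1520 → 1728 → 1  (reaches 1)
1461: 1461 → 1730 → 9 → 729 → 854 → 1464 → 1008 → 343 → 415 → 1351 → 1136 → 1855 → 1344 → 793 → 342 → 288 → 8 → 512 → 755 → 1464  (repeats 1464)
base-12 3-happy: 1458, 1460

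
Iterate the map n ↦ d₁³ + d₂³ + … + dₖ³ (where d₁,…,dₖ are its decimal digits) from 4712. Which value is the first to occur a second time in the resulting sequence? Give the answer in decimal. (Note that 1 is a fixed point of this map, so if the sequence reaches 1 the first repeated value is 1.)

371

4712 → 4³ + 7³ + 1³ + 2³ = 416
416 → 4³ + 1³ + 6³ = 281
281 → 2³ + 8³ + 1³ = 521
521 → 5³ + 2³ + 1³ = 134
134 → 1³ + 3³ + 4³ = 92
92 → 9³ + 2³ = 737
737 → 7³ + 3³ + 7³ = 713
713 → 7³ + 1³ + 3³ = 371
371 → 3³ + 7³ + 1³ = 371  — 371 already appeared earlier.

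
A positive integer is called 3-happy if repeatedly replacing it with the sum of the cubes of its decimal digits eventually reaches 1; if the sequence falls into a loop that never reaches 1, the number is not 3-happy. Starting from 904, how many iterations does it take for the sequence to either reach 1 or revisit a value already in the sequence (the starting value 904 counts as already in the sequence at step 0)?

904 → 793
793 → 1099
1099 → 1459
1459 → 919
919 → 1459  — 1459 repeats.
That took 5 steps.

5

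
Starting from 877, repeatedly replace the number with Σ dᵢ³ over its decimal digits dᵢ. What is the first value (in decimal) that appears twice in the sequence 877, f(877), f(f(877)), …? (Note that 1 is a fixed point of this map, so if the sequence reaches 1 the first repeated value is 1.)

877 → 8³ + 7³ + 7³ = 512 + 343 + 343 = 1198
1198 → 1³ + 1³ + 9³ + 8³ = 1 + 1 + 729 + 512 = 1243
1243 → 1³ + 2³ + 4³ + 3³ = 1 + 8 + 64 + 27 = 100
100 → 1³ + 0³ + 0³ = 1 + 0 + 0 = 1  — reached the fixed point 1.
1 → 1, so 1 is the first repeated value.

1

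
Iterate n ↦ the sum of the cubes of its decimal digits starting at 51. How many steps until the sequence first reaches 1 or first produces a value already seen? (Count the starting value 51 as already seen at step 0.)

51 → 5³ + 1³ = 125 + 1 = 126
126 → 1³ + 2³ + 6³ = 1 + 8 + 216 = 225
225 → 2³ + 2³ + 5³ = 8 + 8 + 125 = 141
141 → 1³ + 4³ + 1³ = 1 + 64 + 1 = 66
66 → 6³ + 6³ = 216 + 216 = 432
432 → 4³ + 3³ + 2³ = 64 + 27 + 8 = 99
99 → 9³ + 9³ = 729 + 729 = 1458
1458 → 1³ + 4³ + 5³ + 8³ = 1 + 64 + 125 + 512 = 702
702 → 7³ + 0³ + 2³ = 343 + 0 + 8 = 351
351 → 3³ + 5³ + 1³ = 27 + 125 + 1 = 153
153 → 1³ + 5³ + 3³ = 1 + 125 + 27 = 153  — 153 repeats.
That took 11 steps.

11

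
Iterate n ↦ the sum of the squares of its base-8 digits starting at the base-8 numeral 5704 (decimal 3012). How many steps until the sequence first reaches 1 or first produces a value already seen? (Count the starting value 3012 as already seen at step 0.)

3012 = (5,7,0,4)_8 → 90
90 = (1,3,2)_8 → 14
14 = (1,6)_8 → 37
37 = (4,5)_8 → 41
41 = (5,1)_8 → 26
26 = (3,2)_8 → 13
13 = (1,5)_8 → 26  — 26 repeats.
That took 7 steps.

7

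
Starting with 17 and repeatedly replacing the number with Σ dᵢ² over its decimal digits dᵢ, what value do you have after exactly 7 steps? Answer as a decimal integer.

42

17 → 50
50 → 25
25 → 29
29 → 85
85 → 89
89 → 145
145 → 42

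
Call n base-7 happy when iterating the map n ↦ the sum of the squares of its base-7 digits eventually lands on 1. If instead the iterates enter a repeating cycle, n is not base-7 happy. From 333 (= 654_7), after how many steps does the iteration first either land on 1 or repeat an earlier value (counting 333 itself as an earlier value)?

333 = (6,5,4)_7 → 77
77 = (1,4,0)_7 → 17
17 = (2,3)_7 → 13
13 = (1,6)_7 → 37
37 = (5,2)_7 → 29
29 = (4,1)_7 → 17  — 17 repeats.
That took 6 steps.

6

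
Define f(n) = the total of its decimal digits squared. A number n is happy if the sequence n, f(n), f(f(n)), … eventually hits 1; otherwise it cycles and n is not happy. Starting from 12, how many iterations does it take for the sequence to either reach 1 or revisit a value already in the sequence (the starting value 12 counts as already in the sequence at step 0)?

13

12 → 1² + 2² = 5
5 → 5² = 25
25 → 2² + 5² = 29
29 → 2² + 9² = 85
85 → 8² + 5² = 89
89 → 8² + 9² = 145
145 → 1² + 4² + 5² = 42
42 → 4² + 2² = 20
20 → 2² + 0² = 4
4 → 4² = 16
16 → 1² + 6² = 37
37 → 3² + 7² = 58
58 → 5² + 8² = 89  — 89 repeats.
That took 13 steps.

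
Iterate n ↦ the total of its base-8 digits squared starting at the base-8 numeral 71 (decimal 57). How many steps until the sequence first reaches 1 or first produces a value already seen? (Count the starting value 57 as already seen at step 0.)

57 = (7,1)_8 → 50
50 = (6,2)_8 → 40
40 = (5,0)_8 → 25
25 = (3,1)_8 → 10
10 = (1,2)_8 → 5
5 = (5)_8 → 25  — 25 repeats.
That took 6 steps.

6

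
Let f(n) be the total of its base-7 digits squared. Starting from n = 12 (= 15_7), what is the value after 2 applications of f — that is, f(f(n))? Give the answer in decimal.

12 = (1,5)_7 → 1² + 5² = 26
26 = (3,5)_7 → 3² + 5² = 34

34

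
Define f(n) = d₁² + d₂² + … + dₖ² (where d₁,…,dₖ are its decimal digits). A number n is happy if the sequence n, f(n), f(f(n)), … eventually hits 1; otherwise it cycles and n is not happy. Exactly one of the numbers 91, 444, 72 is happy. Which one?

91: 91 → 82 → 68 → 100 → 1  — reaches 1 (happy)
444: 444 → 48 → 80 → 64 → 52 → 29 → 85 → 89 → 145 → 42 → 20 → 4 → 16 → 37 → 58 → 89  — repeats 89 (not happy)
72: 72 → 53 → 34 → 25 → 29 → 85 → 89 → 145 → 42 → 20 → 4 → 16 → 37 → 58 → 89  — repeats 89 (not happy)

91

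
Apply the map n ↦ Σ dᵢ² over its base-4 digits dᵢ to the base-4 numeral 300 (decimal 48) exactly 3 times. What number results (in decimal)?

2

48 = (3,0,0)_4 → 3² + 0² + 0² = 9
9 = (2,1)_4 → 2² + 1² = 5
5 = (1,1)_4 → 1² + 1² = 2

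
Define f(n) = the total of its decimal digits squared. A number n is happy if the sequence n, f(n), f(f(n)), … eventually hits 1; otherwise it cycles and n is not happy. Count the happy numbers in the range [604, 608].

604: 604 → 52 → 29 → 85 → 89 → 145 → 42 → 20 → 4 → 16 → 37 → 58 → 89  — not happy
605: 605 → 61 → 37 → 58 → 89 → 145 → 42 → 20 → 4 → 16 → 37  — not happy
606: 606 → 72 → 53 → 34 → 25 → 29 → 85 → 89 → 145 → 42 → 20 → 4 → 16 → 37 → 58 → 89  — not happy
607: 607 → 85 → 89 → 145 → 42 → 20 → 4 → 16 → 37 → 58 → 89  — not happy
608: 608 → 100 → 1  — happy
happy: 608

1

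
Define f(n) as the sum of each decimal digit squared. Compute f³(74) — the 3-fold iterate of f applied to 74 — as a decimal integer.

74 → 7² + 4² = 49 + 16 = 65
65 → 6² + 5² = 36 + 25 = 61
61 → 6² + 1² = 36 + 1 = 37

37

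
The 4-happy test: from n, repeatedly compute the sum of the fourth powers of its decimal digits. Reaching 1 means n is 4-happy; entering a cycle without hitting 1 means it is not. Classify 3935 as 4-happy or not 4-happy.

not 4-happy

3935 → 3⁴ + 9⁴ + 3⁴ + 5⁴ = 81 + 6561 + 81 + 625 = 7348
7348 → 7⁴ + 3⁴ + 4⁴ + 8⁴ = 2401 + 81 + 256 + 4096 = 6834
6834 → 6⁴ + 8⁴ + 3⁴ + 4⁴ = 1296 + 4096 + 81 + 256 = 5729
5729 → 5⁴ + 7⁴ + 2⁴ + 9⁴ = 625 + 2401 + 16 + 6561 = 9603
9603 → 9⁴ + 6⁴ + 0⁴ + 3⁴ = 6561 + 1296 + 0 + 81 = 7938
7938 → 7⁴ + 9⁴ + 3⁴ + 8⁴ = 2401 + 6561 + 81 + 4096 = 13139
13139 → 1⁴ + 3⁴ + 1⁴ + 3⁴ + 9⁴ = 1 + 81 + 1 + 81 + 6561 = 6725
6725 → 6⁴ + 7⁴ + 2⁴ + 5⁴ = 1296 + 2401 + 16 + 625 = 4338
4338 → 4⁴ + 3⁴ + 3⁴ + 8⁴ = 256 + 81 + 81 + 4096 = 4514
4514 → 4⁴ + 5⁴ + 1⁴ + 4⁴ = 256 + 625 + 1 + 256 = 1138
1138 → 1⁴ + 1⁴ + 3⁴ + 8⁴ = 1 + 1 + 81 + 4096 = 4179
4179 → 4⁴ + 1⁴ + 7⁴ + 9⁴ = 256 + 1 + 2401 + 6561 = 9219
9219 → 9⁴ + 2⁴ + 1⁴ + 9⁴ = 6561 + 16 + 1 + 6561 = 13139  — 13139 already seen; the sequence cycles without reaching 1.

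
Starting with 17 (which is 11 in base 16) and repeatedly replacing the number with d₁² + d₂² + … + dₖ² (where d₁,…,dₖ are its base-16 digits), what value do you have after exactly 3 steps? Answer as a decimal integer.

17 = (1,1)_16 → 1² + 1² = 2
2 = (2)_16 → 2² = 4
4 = (4)_16 → 4² = 16

16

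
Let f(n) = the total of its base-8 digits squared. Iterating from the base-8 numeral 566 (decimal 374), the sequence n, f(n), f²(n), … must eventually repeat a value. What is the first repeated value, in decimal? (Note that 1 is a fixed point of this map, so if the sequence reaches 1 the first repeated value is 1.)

374 = (5,6,6)_8 → 5² + 6² + 6² = 25 + 36 + 36 = 97
97 = (1,4,1)_8 → 1² + 4² + 1² = 1 + 16 + 1 = 18
18 = (2,2)_8 → 2² + 2² = 4 + 4 = 8
8 = (1,0)_8 → 1² + 0² = 1 + 0 = 1  — reached the fixed point 1.
1 → 1, so 1 is the first repeated value.

1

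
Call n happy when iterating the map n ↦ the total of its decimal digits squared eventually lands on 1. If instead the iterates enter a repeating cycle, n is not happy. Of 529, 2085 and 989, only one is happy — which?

529: 529 → 110 → 2 → 4 → 16 → 37 → 58 → 89 → 145 → 42 → 20 → 4  — repeats 4 (not happy)
2085: 2085 → 93 → 90 → 81 → 65 → 61 → 37 → 58 → 89 → 145 → 42 → 20 → 4 → 16 → 37  — repeats 37 (not happy)
989: 989 → 226 → 44 → 32 → 13 → 10 → 1  — reaches 1 (happy)

989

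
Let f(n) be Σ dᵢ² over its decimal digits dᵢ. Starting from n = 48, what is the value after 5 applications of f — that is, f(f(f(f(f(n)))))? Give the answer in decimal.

85

48 → 80
80 → 64
64 → 52
52 → 29
29 → 85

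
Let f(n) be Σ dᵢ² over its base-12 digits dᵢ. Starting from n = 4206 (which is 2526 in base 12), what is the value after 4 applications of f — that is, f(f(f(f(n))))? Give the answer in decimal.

4206 = (2,5,2,6)_12 → 2² + 5² + 2² + 6² = 69
69 = (5,9)_12 → 5² + 9² = 106
106 = (8,10)_12 → 8² + 10² = 164
164 = (1,1,8)_12 → 1² + 1² + 8² = 66

66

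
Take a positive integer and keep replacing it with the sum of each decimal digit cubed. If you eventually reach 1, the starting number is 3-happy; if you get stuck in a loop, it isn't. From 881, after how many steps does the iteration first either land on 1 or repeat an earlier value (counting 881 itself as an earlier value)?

881 → 1025
1025 → 134
134 → 92
92 → 737
737 → 713
713 → 371
371 → 371  — 371 repeats.
That took 7 steps.

7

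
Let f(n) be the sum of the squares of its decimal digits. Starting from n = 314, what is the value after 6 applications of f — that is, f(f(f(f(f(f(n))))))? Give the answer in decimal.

89

314 → 3² + 1² + 4² = 9 + 1 + 16 = 26
26 → 2² + 6² = 4 + 36 = 40
40 → 4² + 0² = 16 + 0 = 16
16 → 1² + 6² = 1 + 36 = 37
37 → 3² + 7² = 9 + 49 = 58
58 → 5² + 8² = 25 + 64 = 89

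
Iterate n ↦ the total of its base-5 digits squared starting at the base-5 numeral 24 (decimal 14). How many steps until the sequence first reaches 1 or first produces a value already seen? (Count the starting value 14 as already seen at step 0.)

5

14 = (2,4)_5 → 2² + 4² = 20
20 = (4,0)_5 → 4² + 0² = 16
16 = (3,1)_5 → 3² + 1² = 10
10 = (2,0)_5 → 2² + 0² = 4
4 = (4)_5 → 4² = 16  — 16 repeats.
That took 5 steps.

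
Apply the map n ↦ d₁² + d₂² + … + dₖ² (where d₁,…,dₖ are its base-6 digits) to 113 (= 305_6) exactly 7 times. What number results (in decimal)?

25

113 = (3,0,5)_6 → 34
34 = (5,4)_6 → 41
41 = (1,0,5)_6 → 26
26 = (4,2)_6 → 20
20 = (3,2)_6 → 13
13 = (2,1)_6 → 5
5 = (5)_6 → 25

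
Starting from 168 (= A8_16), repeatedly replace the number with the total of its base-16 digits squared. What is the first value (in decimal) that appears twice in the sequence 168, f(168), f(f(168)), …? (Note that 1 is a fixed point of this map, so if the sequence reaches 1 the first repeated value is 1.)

168 = (10,8)_16 → 10² + 8² = 100 + 64 = 164
164 = (10,4)_16 → 10² + 4² = 100 + 16 = 116
116 = (7,4)_16 → 7² + 4² = 49 + 16 = 65
65 = (4,1)_16 → 4² + 1² = 16 + 1 = 17
17 = (1,1)_16 → 1² + 1² = 1 + 1 = 2
2 = (2)_16 → 2² = 4
4 = (4)_16 → 4² = 16
16 = (1,0)_16 → 1² + 0² = 1 + 0 = 1  — reached the fixed point 1.
1 → 1, so 1 is the first repeated value.

1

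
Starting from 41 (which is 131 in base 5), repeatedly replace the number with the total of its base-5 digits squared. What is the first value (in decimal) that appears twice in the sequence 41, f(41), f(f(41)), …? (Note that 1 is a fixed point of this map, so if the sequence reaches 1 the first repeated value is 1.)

41 = (1,3,1)_5 → 1² + 3² + 1² = 11
11 = (2,1)_5 → 2² + 1² = 5
5 = (1,0)_5 → 1² + 0² = 1  — reached the fixed point 1.
1 → 1, so 1 is the first repeated value.

1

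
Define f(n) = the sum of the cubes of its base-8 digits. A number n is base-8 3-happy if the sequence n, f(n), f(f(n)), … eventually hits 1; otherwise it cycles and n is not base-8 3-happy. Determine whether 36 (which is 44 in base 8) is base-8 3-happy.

36 = (4,4)_8 → 4³ + 4³ = 128
128 = (2,0,0)_8 → 2³ + 0³ + 0³ = 8
8 = (1,0)_8 → 1³ + 0³ = 1  — reached 1.

base-8 3-happy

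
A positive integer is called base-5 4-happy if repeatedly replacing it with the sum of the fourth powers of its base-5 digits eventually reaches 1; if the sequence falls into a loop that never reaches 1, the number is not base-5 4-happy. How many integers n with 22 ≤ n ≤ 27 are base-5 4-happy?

22: 22 → 272 → 288 → 114 → 528 → 338 → 194 → 354 → 528  — not base-5 4-happy
23: 23 → 337 → 129 → 257 → 33 → 83 → 163 → 99 → 593 → 499 → 849 → 595 → 593  — not base-5 4-happy
24: 24 → 512 → 288 → 114 → 528 → 338 → 194 → 354 → 528  — not base-5 4-happy
25: 25 → 1  — base-5 4-happy
26: 26 → 2 → 16 → 82 → 98 → 418 → 244 → 594 → 674 → 514 → 528 → 338 → 194 → 354 → 528  — not base-5 4-happy
27: 27 → 17 → 97 → 353 → 353  — not base-5 4-happy
base-5 4-happy: 25

1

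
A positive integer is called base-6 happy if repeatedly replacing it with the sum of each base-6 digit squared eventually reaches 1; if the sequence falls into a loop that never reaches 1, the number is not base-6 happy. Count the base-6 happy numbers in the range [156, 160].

1

156: 156 → 20 → 13 → 5 → 25 → 17 → 29 → 41 → 26 → 20  — not base-6 happy
157: 157 → 21 → 18 → 9 → 10 → 17 → 29 → 41 → 26 → 20 → 13 → 5 → 25 → 17  — not base-6 happy
158: 158 → 24 → 16 → 20 → 13 → 5 → 25 → 17 → 29 → 41 → 26 → 20  — not base-6 happy
159: 159 → 29 → 41 → 26 → 20 → 13 → 5 → 25 → 17 → 29  — not base-6 happy
160: 160 → 36 → 1  — base-6 happy
base-6 happy: 160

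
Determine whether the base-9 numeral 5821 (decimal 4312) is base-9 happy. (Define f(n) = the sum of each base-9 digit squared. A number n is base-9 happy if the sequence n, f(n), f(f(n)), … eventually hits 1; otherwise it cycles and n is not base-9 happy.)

4312 = (5,8,2,1)_9 → 5² + 8² + 2² + 1² = 94
94 = (1,1,4)_9 → 1² + 1² + 4² = 18
18 = (2,0)_9 → 2² + 0² = 4
4 = (4)_9 → 4² = 16
16 = (1,7)_9 → 1² + 7² = 50
50 = (5,5)_9 → 5² + 5² = 50  — 50 already seen; the sequence cycles without reaching 1.

not base-9 happy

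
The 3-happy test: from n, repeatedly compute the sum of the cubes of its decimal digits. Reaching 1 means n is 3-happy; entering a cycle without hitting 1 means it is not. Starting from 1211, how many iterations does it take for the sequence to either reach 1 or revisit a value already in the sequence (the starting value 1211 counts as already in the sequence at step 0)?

1211 → 1³ + 2³ + 1³ + 1³ = 1 + 8 + 1 + 1 = 11
11 → 1³ + 1³ = 1 + 1 = 2
2 → 2³ = 8
8 → 8³ = 512
512 → 5³ + 1³ + 2³ = 125 + 1 + 8 = 134
134 → 1³ + 3³ + 4³ = 1 + 27 + 64 = 92
92 → 9³ + 2³ = 729 + 8 = 737
737 → 7³ + 3³ + 7³ = 343 + 27 + 343 = 713
713 → 7³ + 1³ + 3³ = 343 + 1 + 27 = 371
371 → 3³ + 7³ + 1³ = 27 + 343 + 1 = 371  — 371 repeats.
That took 10 steps.

10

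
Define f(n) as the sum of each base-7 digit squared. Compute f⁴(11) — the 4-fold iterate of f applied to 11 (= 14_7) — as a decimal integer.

29

11 = (1,4)_7 → 1² + 4² = 17
17 = (2,3)_7 → 2² + 3² = 13
13 = (1,6)_7 → 1² + 6² = 37
37 = (5,2)_7 → 5² + 2² = 29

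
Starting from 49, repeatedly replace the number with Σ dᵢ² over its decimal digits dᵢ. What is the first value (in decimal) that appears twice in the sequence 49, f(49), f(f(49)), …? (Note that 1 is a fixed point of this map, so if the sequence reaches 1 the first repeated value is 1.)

49 → 97
97 → 130
130 → 10
10 → 1  — reached the fixed point 1.
1 → 1, so 1 is the first repeated value.

1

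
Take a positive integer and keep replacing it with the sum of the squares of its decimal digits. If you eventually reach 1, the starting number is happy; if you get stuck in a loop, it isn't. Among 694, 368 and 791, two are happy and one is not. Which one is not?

791

694: 694 → 133 → 19 → 82 → 68 → 100 → 1  — reaches 1 (happy)
368: 368 → 109 → 82 → 68 → 100 → 1  — reaches 1 (happy)
791: 791 → 131 → 11 → 2 → 4 → 16 → 37 → 58 → 89 → 145 → 42 → 20 → 4  — repeats 4 (not happy)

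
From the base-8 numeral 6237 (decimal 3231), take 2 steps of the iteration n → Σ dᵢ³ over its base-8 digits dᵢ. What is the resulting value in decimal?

18

3231 = (6,2,3,7)_8 → 6³ + 2³ + 3³ + 7³ = 594
594 = (1,1,2,2)_8 → 1³ + 1³ + 2³ + 2³ = 18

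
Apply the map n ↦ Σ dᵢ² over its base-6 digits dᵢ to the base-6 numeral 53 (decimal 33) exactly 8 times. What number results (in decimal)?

17

33 = (5,3)_6 → 5² + 3² = 34
34 = (5,4)_6 → 5² + 4² = 41
41 = (1,0,5)_6 → 1² + 0² + 5² = 26
26 = (4,2)_6 → 4² + 2² = 20
20 = (3,2)_6 → 3² + 2² = 13
13 = (2,1)_6 → 2² + 1² = 5
5 = (5)_6 → 5² = 25
25 = (4,1)_6 → 4² + 1² = 17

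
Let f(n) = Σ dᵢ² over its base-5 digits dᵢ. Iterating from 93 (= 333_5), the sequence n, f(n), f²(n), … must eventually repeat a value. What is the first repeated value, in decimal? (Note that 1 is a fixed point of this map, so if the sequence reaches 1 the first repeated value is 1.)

93 = (3,3,3)_5 → 3² + 3² + 3² = 27
27 = (1,0,2)_5 → 1² + 0² + 2² = 5
5 = (1,0)_5 → 1² + 0² = 1  — reached the fixed point 1.
1 → 1, so 1 is the first repeated value.

1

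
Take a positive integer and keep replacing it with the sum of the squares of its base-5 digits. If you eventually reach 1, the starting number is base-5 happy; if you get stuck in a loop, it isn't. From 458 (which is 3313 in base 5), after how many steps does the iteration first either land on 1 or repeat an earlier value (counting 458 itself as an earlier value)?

5

458 = (3,3,1,3)_5 → 28
28 = (1,0,3)_5 → 10
10 = (2,0)_5 → 4
4 = (4)_5 → 16
16 = (3,1)_5 → 10  — 10 repeats.
That took 5 steps.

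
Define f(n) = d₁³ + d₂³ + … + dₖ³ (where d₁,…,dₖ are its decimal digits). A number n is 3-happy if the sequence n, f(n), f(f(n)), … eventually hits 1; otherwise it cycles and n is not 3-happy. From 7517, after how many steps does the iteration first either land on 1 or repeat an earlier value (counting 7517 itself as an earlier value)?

8

7517 → 812
812 → 521
521 → 134
134 → 92
92 → 737
737 → 713
713 → 371
371 → 371  — 371 repeats.
That took 8 steps.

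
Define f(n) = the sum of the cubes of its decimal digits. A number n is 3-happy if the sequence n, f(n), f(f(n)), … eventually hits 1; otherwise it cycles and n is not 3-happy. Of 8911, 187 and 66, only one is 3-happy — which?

8911

8911: 8911 → 1243 → 100 → 1  — reaches 1 (3-happy)
187: 187 → 856 → 853 → 664 → 496 → 1009 → 730 → 370 → 370  — repeats 370 (not 3-happy)
66: 66 → 432 → 99 → 1458 → 702 → 351 → 153 → 153  — repeats 153 (not 3-happy)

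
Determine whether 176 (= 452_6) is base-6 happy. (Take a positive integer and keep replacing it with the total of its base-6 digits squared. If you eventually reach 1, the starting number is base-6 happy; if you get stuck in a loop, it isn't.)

176 = (4,5,2)_6 → 4² + 5² + 2² = 16 + 25 + 4 = 45
45 = (1,1,3)_6 → 1² + 1² + 3² = 1 + 1 + 9 = 11
11 = (1,5)_6 → 1² + 5² = 1 + 25 = 26
26 = (4,2)_6 → 4² + 2² = 16 + 4 = 20
20 = (3,2)_6 → 3² + 2² = 9 + 4 = 13
13 = (2,1)_6 → 2² + 1² = 4 + 1 = 5
5 = (5)_6 → 5² = 25
25 = (4,1)_6 → 4² + 1² = 16 + 1 = 17
17 = (2,5)_6 → 2² + 5² = 4 + 25 = 29
29 = (4,5)_6 → 4² + 5² = 16 + 25 = 41
41 = (1,0,5)_6 → 1² + 0² + 5² = 1 + 0 + 25 = 26  — 26 already seen; the sequence cycles without reaching 1.

not base-6 happy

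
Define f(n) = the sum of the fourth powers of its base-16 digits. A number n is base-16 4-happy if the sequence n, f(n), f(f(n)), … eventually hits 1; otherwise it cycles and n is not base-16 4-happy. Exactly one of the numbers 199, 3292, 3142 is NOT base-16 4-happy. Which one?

3292

199: 199 → 23137 → 11922 → 45009 → 89187 → 22739 → 33363 → 4818 → 28594 → 66578 → 274 → 18 → 17 → 2 → 16 → 1  — reaches 1 (base-16 4-happy)
3292: 3292 → 70033 → 6565 → 17187 → 434 → 14658 → 6914 → 14658  — repeats 14658 (not base-16 4-happy)
3142: 3142 → 22288 → 3027 → 43283 → 16643 → 338 → 642 → 4128 → 17 → 2 → 16 → 1  — reaches 1 (base-16 4-happy)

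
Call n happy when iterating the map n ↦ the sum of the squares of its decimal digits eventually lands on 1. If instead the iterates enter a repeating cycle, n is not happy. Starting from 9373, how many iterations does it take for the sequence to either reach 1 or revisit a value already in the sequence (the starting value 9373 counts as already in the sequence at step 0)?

13

9373 → 9² + 3² + 7² + 3² = 148
148 → 1² + 4² + 8² = 81
81 → 8² + 1² = 65
65 → 6² + 5² = 61
61 → 6² + 1² = 37
37 → 3² + 7² = 58
58 → 5² + 8² = 89
89 → 8² + 9² = 145
145 → 1² + 4² + 5² = 42
42 → 4² + 2² = 20
20 → 2² + 0² = 4
4 → 4² = 16
16 → 1² + 6² = 37  — 37 repeats.
That took 13 steps.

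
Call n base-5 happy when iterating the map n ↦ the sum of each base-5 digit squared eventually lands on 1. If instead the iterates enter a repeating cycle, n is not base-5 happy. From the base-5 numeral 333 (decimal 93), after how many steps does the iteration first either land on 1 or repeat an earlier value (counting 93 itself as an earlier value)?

3

93 = (3,3,3)_5 → 3² + 3² + 3² = 9 + 9 + 9 = 27
27 = (1,0,2)_5 → 1² + 0² + 2² = 1 + 0 + 4 = 5
5 = (1,0)_5 → 1² + 0² = 1 + 0 = 1  — reached 1.
That took 3 steps.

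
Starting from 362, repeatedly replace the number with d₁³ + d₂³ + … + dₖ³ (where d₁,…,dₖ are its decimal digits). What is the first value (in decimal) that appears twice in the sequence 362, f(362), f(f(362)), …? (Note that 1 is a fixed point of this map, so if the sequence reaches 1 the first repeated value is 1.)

362 → 3³ + 6³ + 2³ = 251
251 → 2³ + 5³ + 1³ = 134
134 → 1³ + 3³ + 4³ = 92
92 → 9³ + 2³ = 737
737 → 7³ + 3³ + 7³ = 713
713 → 7³ + 1³ + 3³ = 371
371 → 3³ + 7³ + 1³ = 371  — 371 already appeared earlier.

371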